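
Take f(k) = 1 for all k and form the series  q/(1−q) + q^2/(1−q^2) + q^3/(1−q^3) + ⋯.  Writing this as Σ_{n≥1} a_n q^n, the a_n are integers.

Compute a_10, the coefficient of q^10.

n=10: 1·10 2·5 5·2 10·1  f→[1+1+1+1]=4

a_10 = 4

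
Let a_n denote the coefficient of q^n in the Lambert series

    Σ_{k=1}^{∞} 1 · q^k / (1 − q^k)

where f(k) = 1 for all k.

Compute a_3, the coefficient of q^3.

[q^3] f(3)=1,f(1)=1 ⇒ 2

a_3 = 2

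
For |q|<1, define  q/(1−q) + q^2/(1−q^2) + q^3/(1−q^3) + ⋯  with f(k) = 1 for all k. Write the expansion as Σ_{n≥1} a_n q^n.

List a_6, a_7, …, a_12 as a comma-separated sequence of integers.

n=6: 1·6 2·3 3·2 6·1  f→[1+1+1+1]=4
q^7  k|7↦f(k): 7:1 1:1  a_7=2
n=8: 8·1 4·2 2·4 1·8  f→[1+1+1+1]=4
q^9  k|9↦f(k): 1:1 3:1 9:1  a_9=3
[q^10] f(1)=1,f(2)=1,f(5)=1,f(10)=1 ⇒ 4
q^11  k|11↦f(k): 11:1 1:1  a_11=2
n=12: 12·1 6·2 4·3 3·4 2·6 1·12  f→[1+1+1+1+1+1]=6

4, 2, 4, 3, 4, 2, 6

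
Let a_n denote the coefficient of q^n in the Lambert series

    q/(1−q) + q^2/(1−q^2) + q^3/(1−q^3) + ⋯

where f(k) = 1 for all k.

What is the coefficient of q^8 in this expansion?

a_8 = 4

d|8:{1,2,4,8}  Σf=1+1+1+1=4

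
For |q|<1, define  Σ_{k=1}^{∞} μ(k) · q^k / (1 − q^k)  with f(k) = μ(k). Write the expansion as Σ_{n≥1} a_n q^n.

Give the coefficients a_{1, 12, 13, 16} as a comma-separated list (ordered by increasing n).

1, 0, 0, 0

n=1: 1·1  μ→[1]=1
n=12: 12·1 6·2 4·3 3·4 2·6 1·12  μ→[0+1+0+(-1)+(-1)+1]=0
q^13  k|13↦μ(k): 1:1 13:-1  a_13=0
q^16  k|16↦μ(k): 16:0 8:0 4:0 2:-1 1:1  a_16=0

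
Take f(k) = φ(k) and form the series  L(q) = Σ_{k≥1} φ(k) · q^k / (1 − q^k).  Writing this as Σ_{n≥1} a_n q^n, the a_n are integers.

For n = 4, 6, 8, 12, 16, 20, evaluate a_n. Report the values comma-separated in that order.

q^4  k|4↦φ(k): 4:2 2:1 1:1  a_4=4
d|6:{1,2,3,6}  Σφ=1+1+2+2=6
n=8: 1·8 2·4 4·2 8·1  φ→[1+1+2+4]=8
[q^12] φ(1)=1,φ(2)=1,φ(3)=2,φ(4)=2,φ(6)=2,φ(12)=4 ⇒ 12
n=16: 16·1 8·2 4·4 2·8 1·16  φ→[8+4+2+1+1]=16
n=20: 20·1 10·2 5·4 4·5 2·10 1·20  φ→[8+4+4+2+1+1]=20

4, 6, 8, 12, 16, 20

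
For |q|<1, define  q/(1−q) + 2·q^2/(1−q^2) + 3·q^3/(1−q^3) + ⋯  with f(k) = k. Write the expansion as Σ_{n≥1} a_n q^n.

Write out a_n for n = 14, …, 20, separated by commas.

d|14:{14,7,2,1}  Σf=14+7+2+1=24
d|15:{1,3,5,15}  Σf=1+3+5+15=24
n=16: 1·16 2·8 4·4 8·2 16·1  f→[1+2+4+8+16]=31
d|17:{1,17}  Σf=1+17=18
[q^18] f(18)=18,f(9)=9,f(6)=6,f(3)=3,f(2)=2,f(1)=1 ⇒ 39
n=19: 19·1 1·19  f→[19+1]=20
d|20:{20,10,5,4,2,1}  Σf=20+10+5+4+2+1=42

24, 24, 31, 18, 39, 20, 42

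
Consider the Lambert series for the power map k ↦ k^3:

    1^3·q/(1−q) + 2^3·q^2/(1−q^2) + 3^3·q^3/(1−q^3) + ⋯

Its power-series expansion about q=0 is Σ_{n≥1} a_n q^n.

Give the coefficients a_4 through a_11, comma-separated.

[q^4] f(1)=1,f(2)=8,f(4)=64 ⇒ 73
q^5  k|5↦f(k): 1:1 5:125  a_5=126
d|6:{6,3,2,1}  Σf=216+27+8+1=252
[q^7] f(7)=343,f(1)=1 ⇒ 344
q^8  k|8↦f(k): 1:1 2:8 4:64 8:512  a_8=585
[q^9] f(9)=729,f(3)=27,f(1)=1 ⇒ 757
n=10: 10·1 5·2 2·5 1·10  f→[1000+125+8+1]=1134
[q^11] f(1)=1,f(11)=1331 ⇒ 1332

73, 126, 252, 344, 585, 757, 1134, 1332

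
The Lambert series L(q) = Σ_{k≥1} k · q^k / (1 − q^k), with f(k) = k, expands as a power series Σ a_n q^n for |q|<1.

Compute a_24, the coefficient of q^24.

n=24: 24·1 12·2 8·3 6·4 4·6 3·8 2·12 1·24  f→[24+12+8+6+4+3+2+1]=60

a_24 = 60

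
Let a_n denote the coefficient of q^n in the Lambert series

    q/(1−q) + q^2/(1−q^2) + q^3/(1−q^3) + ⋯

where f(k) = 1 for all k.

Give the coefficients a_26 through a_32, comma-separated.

n=26: 26·1 13·2 2·13 1·26  f→[1+1+1+1]=4
[q^27] f(1)=1,f(3)=1,f(9)=1,f(27)=1 ⇒ 4
[q^28] f(1)=1,f(2)=1,f(4)=1,f(7)=1,f(14)=1,f(28)=1 ⇒ 6
d|29:{29,1}  Σf=1+1=2
n=30: 1·30 2·15 3·10 5·6 6·5 10·3 15·2 30·1  f→[1+1+1+1+1+1+1+1]=8
d|31:{1,31}  Σf=1+1=2
[q^32] f(1)=1,f(2)=1,f(4)=1,f(8)=1,f(16)=1,f(32)=1 ⇒ 6

4, 4, 6, 2, 8, 2, 6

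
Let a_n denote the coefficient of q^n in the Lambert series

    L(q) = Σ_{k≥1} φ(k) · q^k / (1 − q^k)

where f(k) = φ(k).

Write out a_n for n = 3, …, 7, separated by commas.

d|3:{3,1}  Σφ=2+1=3
q^4  k|4↦φ(k): 4:2 2:1 1:1  a_4=4
[q^5] φ(1)=1,φ(5)=4 ⇒ 5
[q^6] φ(1)=1,φ(2)=1,φ(3)=2,φ(6)=2 ⇒ 6
d|7:{1,7}  Σφ=1+6=7

3, 4, 5, 6, 7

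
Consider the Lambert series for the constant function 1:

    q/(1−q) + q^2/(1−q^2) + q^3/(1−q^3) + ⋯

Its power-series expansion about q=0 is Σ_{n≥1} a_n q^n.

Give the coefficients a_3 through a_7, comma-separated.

2, 3, 2, 4, 2

q^3  k|3↦f(k): 3:1 1:1  a_3=2
[q^4] f(1)=1,f(2)=1,f(4)=1 ⇒ 3
d|5:{1,5}  Σf=1+1=2
d|6:{6,3,2,1}  Σf=1+1+1+1=4
d|7:{7,1}  Σf=1+1=2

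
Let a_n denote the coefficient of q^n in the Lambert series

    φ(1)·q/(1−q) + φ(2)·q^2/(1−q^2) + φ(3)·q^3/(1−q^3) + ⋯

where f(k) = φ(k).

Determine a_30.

d|30:{1,2,3,5,6,10,15,30}  Σφ=1+1+2+4+2+4+8+8=30

a_30 = 30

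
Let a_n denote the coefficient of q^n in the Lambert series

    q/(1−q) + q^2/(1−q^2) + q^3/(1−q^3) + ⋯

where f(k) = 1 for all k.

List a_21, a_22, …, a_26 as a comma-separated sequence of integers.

4, 4, 2, 8, 3, 4

d|21:{21,7,3,1}  Σf=1+1+1+1=4
n=22: 22·1 11·2 2·11 1·22  f→[1+1+1+1]=4
q^23  k|23↦f(k): 23:1 1:1  a_23=2
q^24  k|24↦f(k): 24:1 12:1 8:1 6:1 4:1 3:1 2:1 1:1  a_24=8
d|25:{25,5,1}  Σf=1+1+1=3
[q^26] f(26)=1,f(13)=1,f(2)=1,f(1)=1 ⇒ 4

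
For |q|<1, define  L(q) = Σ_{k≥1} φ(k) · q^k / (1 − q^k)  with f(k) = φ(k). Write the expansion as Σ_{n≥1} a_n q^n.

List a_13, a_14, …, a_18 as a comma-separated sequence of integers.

n=13: 13·1 1·13  φ→[12+1]=13
d|14:{14,7,2,1}  Σφ=6+6+1+1=14
d|15:{15,5,3,1}  Σφ=8+4+2+1=15
q^16  k|16↦φ(k): 1:1 2:1 4:2 8:4 16:8  a_16=16
q^17  k|17↦φ(k): 17:16 1:1  a_17=17
q^18  k|18↦φ(k): 1:1 2:1 3:2 6:2 9:6 18:6  a_18=18

13, 14, 15, 16, 17, 18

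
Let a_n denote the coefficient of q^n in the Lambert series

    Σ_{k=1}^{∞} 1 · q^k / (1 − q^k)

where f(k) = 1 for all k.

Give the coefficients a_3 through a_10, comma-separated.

2, 3, 2, 4, 2, 4, 3, 4

n=3: 3·1 1·3  f→[1+1]=2
q^4  k|4↦f(k): 1:1 2:1 4:1  a_4=3
n=5: 5·1 1·5  f→[1+1]=2
q^6  k|6↦f(k): 1:1 2:1 3:1 6:1  a_6=4
q^7  k|7↦f(k): 1:1 7:1  a_7=2
[q^8] f(1)=1,f(2)=1,f(4)=1,f(8)=1 ⇒ 4
d|9:{9,3,1}  Σf=1+1+1=3
n=10: 1·10 2·5 5·2 10·1  f→[1+1+1+1]=4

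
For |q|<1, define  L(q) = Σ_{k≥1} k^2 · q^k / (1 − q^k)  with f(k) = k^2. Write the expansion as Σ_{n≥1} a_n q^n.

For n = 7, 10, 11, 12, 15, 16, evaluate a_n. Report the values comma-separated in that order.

50, 130, 122, 210, 260, 341

n=7: 1·7 7·1  f→[1+49]=50
d|10:{10,5,2,1}  Σf=100+25+4+1=130
[q^11] f(1)=1,f(11)=121 ⇒ 122
d|12:{12,6,4,3,2,1}  Σf=144+36+16+9+4+1=210
q^15  k|15↦f(k): 1:1 3:9 5:25 15:225  a_15=260
[q^16] f(16)=256,f(8)=64,f(4)=16,f(2)=4,f(1)=1 ⇒ 341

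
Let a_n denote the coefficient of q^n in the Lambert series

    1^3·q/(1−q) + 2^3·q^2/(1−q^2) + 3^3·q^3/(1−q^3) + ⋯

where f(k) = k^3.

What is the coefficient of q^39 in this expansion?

a_39 = 61544

[q^39] f(1)=1,f(3)=27,f(13)=2197,f(39)=59319 ⇒ 61544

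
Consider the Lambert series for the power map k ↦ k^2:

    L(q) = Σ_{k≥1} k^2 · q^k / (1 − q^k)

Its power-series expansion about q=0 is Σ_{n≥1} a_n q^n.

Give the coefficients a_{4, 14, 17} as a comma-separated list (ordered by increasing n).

21, 250, 290

n=4: 4·1 2·2 1·4  f→[16+4+1]=21
n=14: 1·14 2·7 7·2 14·1  f→[1+4+49+196]=250
d|17:{1,17}  Σf=1+289=290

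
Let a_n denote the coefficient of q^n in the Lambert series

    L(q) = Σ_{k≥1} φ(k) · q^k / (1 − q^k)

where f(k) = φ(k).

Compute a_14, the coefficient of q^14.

[q^14] φ(1)=1,φ(2)=1,φ(7)=6,φ(14)=6 ⇒ 14

a_14 = 14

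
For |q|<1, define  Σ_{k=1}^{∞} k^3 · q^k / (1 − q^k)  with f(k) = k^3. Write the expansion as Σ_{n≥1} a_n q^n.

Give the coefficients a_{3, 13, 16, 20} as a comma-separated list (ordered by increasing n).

28, 2198, 4681, 9198

q^3  k|3↦f(k): 3:27 1:1  a_3=28
[q^13] f(1)=1,f(13)=2197 ⇒ 2198
n=16: 16·1 8·2 4·4 2·8 1·16  f→[4096+512+64+8+1]=4681
q^20  k|20↦f(k): 20:8000 10:1000 5:125 4:64 2:8 1:1  a_20=9198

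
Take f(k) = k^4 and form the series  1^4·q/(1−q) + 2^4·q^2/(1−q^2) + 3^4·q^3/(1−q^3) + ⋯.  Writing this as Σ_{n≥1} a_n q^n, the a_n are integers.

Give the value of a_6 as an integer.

a_6 = 1394

[q^6] f(6)=1296,f(3)=81,f(2)=16,f(1)=1 ⇒ 1394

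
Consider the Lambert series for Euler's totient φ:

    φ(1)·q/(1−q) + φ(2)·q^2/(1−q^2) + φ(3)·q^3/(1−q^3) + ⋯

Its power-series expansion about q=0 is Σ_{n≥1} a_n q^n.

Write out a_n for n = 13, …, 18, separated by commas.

q^13  k|13↦φ(k): 13:12 1:1  a_13=13
n=14: 1·14 2·7 7·2 14·1  φ→[1+1+6+6]=14
[q^15] φ(1)=1,φ(3)=2,φ(5)=4,φ(15)=8 ⇒ 15
[q^16] φ(16)=8,φ(8)=4,φ(4)=2,φ(2)=1,φ(1)=1 ⇒ 16
d|17:{17,1}  Σφ=16+1=17
[q^18] φ(18)=6,φ(9)=6,φ(6)=2,φ(3)=2,φ(2)=1,φ(1)=1 ⇒ 18

13, 14, 15, 16, 17, 18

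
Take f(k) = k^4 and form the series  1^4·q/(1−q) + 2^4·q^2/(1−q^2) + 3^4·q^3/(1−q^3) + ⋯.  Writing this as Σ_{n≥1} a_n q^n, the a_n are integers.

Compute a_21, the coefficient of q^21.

a_21 = 196964

d|21:{1,3,7,21}  Σf=1+81+2401+194481=196964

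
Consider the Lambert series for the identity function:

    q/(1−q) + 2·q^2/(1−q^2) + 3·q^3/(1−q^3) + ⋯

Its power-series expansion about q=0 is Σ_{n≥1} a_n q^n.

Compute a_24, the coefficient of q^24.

a_24 = 60

[q^24] f(1)=1,f(2)=2,f(3)=3,f(4)=4,f(6)=6,f(8)=8,f(12)=12,f(24)=24 ⇒ 60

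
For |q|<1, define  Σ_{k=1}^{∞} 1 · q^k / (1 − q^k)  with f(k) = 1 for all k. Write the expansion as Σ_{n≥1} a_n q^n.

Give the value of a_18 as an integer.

a_18 = 6

[q^18] f(1)=1,f(2)=1,f(3)=1,f(6)=1,f(9)=1,f(18)=1 ⇒ 6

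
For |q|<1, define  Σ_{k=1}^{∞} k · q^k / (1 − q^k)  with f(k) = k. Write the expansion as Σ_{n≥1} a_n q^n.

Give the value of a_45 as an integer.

a_45 = 78

q^45  k|45↦f(k): 1:1 3:3 5:5 9:9 15:15 45:45  a_45=78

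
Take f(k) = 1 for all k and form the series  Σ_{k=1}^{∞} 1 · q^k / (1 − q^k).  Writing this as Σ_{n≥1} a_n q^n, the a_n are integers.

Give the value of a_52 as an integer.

a_52 = 6

d|52:{1,2,4,13,26,52}  Σf=1+1+1+1+1+1=6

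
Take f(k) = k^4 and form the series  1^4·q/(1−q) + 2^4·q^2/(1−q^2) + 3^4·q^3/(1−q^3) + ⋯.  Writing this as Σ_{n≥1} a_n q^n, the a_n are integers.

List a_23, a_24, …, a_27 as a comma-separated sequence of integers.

279842, 358258, 391251, 485554, 538084

d|23:{23,1}  Σf=279841+1=279842
[q^24] f(24)=331776,f(12)=20736,f(8)=4096,f(6)=1296,f(4)=256,f(3)=81,f(2)=16,f(1)=1 ⇒ 358258
[q^25] f(25)=390625,f(5)=625,f(1)=1 ⇒ 391251
q^26  k|26↦f(k): 1:1 2:16 13:28561 26:456976  a_26=485554
d|27:{27,9,3,1}  Σf=531441+6561+81+1=538084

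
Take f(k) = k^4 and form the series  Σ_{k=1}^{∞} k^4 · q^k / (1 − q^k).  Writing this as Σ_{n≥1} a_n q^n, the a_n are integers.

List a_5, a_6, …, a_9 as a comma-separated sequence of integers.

626, 1394, 2402, 4369, 6643

q^5  k|5↦f(k): 5:625 1:1  a_5=626
q^6  k|6↦f(k): 6:1296 3:81 2:16 1:1  a_6=1394
[q^7] f(7)=2401,f(1)=1 ⇒ 2402
q^8  k|8↦f(k): 1:1 2:16 4:256 8:4096  a_8=4369
q^9  k|9↦f(k): 1:1 3:81 9:6561  a_9=6643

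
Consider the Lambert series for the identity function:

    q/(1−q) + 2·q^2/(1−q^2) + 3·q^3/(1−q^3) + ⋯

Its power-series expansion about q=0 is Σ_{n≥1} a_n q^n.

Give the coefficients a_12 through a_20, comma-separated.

28, 14, 24, 24, 31, 18, 39, 20, 42

d|12:{12,6,4,3,2,1}  Σf=12+6+4+3+2+1=28
[q^13] f(1)=1,f(13)=13 ⇒ 14
d|14:{14,7,2,1}  Σf=14+7+2+1=24
n=15: 1·15 3·5 5·3 15·1  f→[1+3+5+15]=24
d|16:{16,8,4,2,1}  Σf=16+8+4+2+1=31
[q^17] f(1)=1,f(17)=17 ⇒ 18
d|18:{1,2,3,6,9,18}  Σf=1+2+3+6+9+18=39
d|19:{1,19}  Σf=1+19=20
q^20  k|20↦f(k): 20:20 10:10 5:5 4:4 2:2 1:1  a_20=42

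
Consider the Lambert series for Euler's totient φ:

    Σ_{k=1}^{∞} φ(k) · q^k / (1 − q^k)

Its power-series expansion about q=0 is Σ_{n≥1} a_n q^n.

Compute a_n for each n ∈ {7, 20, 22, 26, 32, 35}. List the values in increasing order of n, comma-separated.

[q^7] φ(1)=1,φ(7)=6 ⇒ 7
q^20  k|20↦φ(k): 1:1 2:1 4:2 5:4 10:4 20:8  a_20=20
n=22: 1·22 2·11 11·2 22·1  φ→[1+1+10+10]=22
[q^26] φ(1)=1,φ(2)=1,φ(13)=12,φ(26)=12 ⇒ 26
q^32  k|32↦φ(k): 32:16 16:8 8:4 4:2 2:1 1:1  a_32=32
d|35:{1,5,7,35}  Σφ=1+4+6+24=35

7, 20, 22, 26, 32, 35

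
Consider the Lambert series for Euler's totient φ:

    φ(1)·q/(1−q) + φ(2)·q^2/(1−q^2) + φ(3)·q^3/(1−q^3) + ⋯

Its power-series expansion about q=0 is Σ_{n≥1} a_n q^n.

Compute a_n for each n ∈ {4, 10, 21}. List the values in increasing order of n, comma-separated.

d|4:{1,2,4}  Σφ=1+1+2=4
q^10  k|10↦φ(k): 1:1 2:1 5:4 10:4  a_10=10
d|21:{21,7,3,1}  Σφ=12+6+2+1=21

4, 10, 21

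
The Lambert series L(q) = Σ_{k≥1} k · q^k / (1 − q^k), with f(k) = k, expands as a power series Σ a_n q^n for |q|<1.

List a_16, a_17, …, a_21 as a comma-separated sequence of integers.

31, 18, 39, 20, 42, 32

n=16: 1·16 2·8 4·4 8·2 16·1  f→[1+2+4+8+16]=31
n=17: 1·17 17·1  f→[1+17]=18
q^18  k|18↦f(k): 1:1 2:2 3:3 6:6 9:9 18:18  a_18=39
[q^19] f(1)=1,f(19)=19 ⇒ 20
d|20:{20,10,5,4,2,1}  Σf=20+10+5+4+2+1=42
q^21  k|21↦f(k): 1:1 3:3 7:7 21:21  a_21=32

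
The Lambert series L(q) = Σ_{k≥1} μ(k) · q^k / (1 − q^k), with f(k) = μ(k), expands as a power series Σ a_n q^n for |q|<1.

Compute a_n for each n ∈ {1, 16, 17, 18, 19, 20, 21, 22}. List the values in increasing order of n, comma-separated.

1, 0, 0, 0, 0, 0, 0, 0

q^1  k|1↦μ(k): 1:1  a_1=1
n=16: 1·16 2·8 4·4 8·2 16·1  μ→[1+(-1)+0+0+0]=0
n=17: 1·17 17·1  μ→[1+(-1)]=0
[q^18] μ(18)=0,μ(9)=0,μ(6)=1,μ(3)=-1,μ(2)=-1,μ(1)=1 ⇒ 0
q^19  k|19↦μ(k): 1:1 19:-1  a_19=0
d|20:{20,10,5,4,2,1}  Σμ=0+1+(-1)+0+(-1)+1=0
d|21:{21,7,3,1}  Σμ=1+(-1)+(-1)+1=0
[q^22] μ(22)=1,μ(11)=-1,μ(2)=-1,μ(1)=1 ⇒ 0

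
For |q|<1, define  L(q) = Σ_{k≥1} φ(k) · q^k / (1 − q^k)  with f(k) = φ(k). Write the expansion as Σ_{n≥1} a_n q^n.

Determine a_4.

d|4:{4,2,1}  Σφ=2+1+1=4

a_4 = 4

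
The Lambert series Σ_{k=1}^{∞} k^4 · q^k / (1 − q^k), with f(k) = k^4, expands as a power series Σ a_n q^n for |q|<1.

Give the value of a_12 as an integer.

q^12  k|12↦f(k): 1:1 2:16 3:81 4:256 6:1296 12:20736  a_12=22386

a_12 = 22386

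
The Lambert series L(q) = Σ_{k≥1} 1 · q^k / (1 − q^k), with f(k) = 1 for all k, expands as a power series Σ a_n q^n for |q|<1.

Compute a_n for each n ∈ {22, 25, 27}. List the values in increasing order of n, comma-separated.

4, 3, 4

q^22  k|22↦f(k): 1:1 2:1 11:1 22:1  a_22=4
q^25  k|25↦f(k): 1:1 5:1 25:1  a_25=3
d|27:{27,9,3,1}  Σf=1+1+1+1=4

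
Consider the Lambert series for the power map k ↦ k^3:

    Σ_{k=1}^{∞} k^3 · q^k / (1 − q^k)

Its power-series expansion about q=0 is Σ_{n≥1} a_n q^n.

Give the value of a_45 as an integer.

[q^45] f(45)=91125,f(15)=3375,f(9)=729,f(5)=125,f(3)=27,f(1)=1 ⇒ 95382

a_45 = 95382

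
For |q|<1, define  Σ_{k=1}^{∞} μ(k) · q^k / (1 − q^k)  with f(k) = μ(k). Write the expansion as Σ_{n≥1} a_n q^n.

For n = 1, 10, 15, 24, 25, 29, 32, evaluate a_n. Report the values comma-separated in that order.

q^1  k|1↦μ(k): 1:1  a_1=1
q^10  k|10↦μ(k): 1:1 2:-1 5:-1 10:1  a_10=0
q^15  k|15↦μ(k): 1:1 3:-1 5:-1 15:1  a_15=0
q^24  k|24↦μ(k): 24:0 12:0 8:0 6:1 4:0 3:-1 2:-1 1:1  a_24=0
n=25: 25·1 5·5 1·25  μ→[0+(-1)+1]=0
q^29  k|29↦μ(k): 1:1 29:-1  a_29=0
q^32  k|32↦μ(k): 1:1 2:-1 4:0 8:0 16:0 32:0  a_32=0

1, 0, 0, 0, 0, 0, 0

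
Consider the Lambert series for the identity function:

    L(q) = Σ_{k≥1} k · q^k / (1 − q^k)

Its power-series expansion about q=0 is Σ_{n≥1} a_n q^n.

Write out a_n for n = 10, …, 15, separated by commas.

18, 12, 28, 14, 24, 24

q^10  k|10↦f(k): 10:10 5:5 2:2 1:1  a_10=18
d|11:{1,11}  Σf=1+11=12
q^12  k|12↦f(k): 12:12 6:6 4:4 3:3 2:2 1:1  a_12=28
[q^13] f(1)=1,f(13)=13 ⇒ 14
d|14:{14,7,2,1}  Σf=14+7+2+1=24
q^15  k|15↦f(k): 15:15 5:5 3:3 1:1  a_15=24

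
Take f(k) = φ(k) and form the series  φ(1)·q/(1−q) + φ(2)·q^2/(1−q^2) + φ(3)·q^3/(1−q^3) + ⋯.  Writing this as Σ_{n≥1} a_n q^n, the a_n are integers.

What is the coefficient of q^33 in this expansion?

q^33  k|33↦φ(k): 1:1 3:2 11:10 33:20  a_33=33

a_33 = 33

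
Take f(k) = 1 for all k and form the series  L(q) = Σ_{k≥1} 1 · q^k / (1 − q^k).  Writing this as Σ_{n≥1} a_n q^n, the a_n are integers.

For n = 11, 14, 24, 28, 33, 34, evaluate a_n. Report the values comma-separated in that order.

[q^11] f(1)=1,f(11)=1 ⇒ 2
n=14: 14·1 7·2 2·7 1·14  f→[1+1+1+1]=4
n=24: 24·1 12·2 8·3 6·4 4·6 3·8 2·12 1·24  f→[1+1+1+1+1+1+1+1]=8
[q^28] f(28)=1,f(14)=1,f(7)=1,f(4)=1,f(2)=1,f(1)=1 ⇒ 6
d|33:{33,11,3,1}  Σf=1+1+1+1=4
d|34:{1,2,17,34}  Σf=1+1+1+1=4

2, 4, 8, 6, 4, 4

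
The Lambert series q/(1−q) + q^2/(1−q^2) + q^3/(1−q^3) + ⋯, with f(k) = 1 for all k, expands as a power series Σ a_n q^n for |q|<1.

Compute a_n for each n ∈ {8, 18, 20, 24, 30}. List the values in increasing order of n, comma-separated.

d|8:{1,2,4,8}  Σf=1+1+1+1=4
[q^18] f(1)=1,f(2)=1,f(3)=1,f(6)=1,f(9)=1,f(18)=1 ⇒ 6
[q^20] f(1)=1,f(2)=1,f(4)=1,f(5)=1,f(10)=1,f(20)=1 ⇒ 6
q^24  k|24↦f(k): 24:1 12:1 8:1 6:1 4:1 3:1 2:1 1:1  a_24=8
d|30:{1,2,3,5,6,10,15,30}  Σf=1+1+1+1+1+1+1+1=8

4, 6, 6, 8, 8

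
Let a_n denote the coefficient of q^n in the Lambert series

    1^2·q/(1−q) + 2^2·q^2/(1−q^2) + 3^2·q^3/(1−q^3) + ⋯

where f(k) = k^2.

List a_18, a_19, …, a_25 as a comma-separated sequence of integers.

[q^18] f(1)=1,f(2)=4,f(3)=9,f(6)=36,f(9)=81,f(18)=324 ⇒ 455
d|19:{19,1}  Σf=361+1=362
d|20:{20,10,5,4,2,1}  Σf=400+100+25+16+4+1=546
d|21:{21,7,3,1}  Σf=441+49+9+1=500
[q^22] f(1)=1,f(2)=4,f(11)=121,f(22)=484 ⇒ 610
[q^23] f(23)=529,f(1)=1 ⇒ 530
d|24:{1,2,3,4,6,8,12,24}  Σf=1+4+9+16+36+64+144+576=850
d|25:{1,5,25}  Σf=1+25+625=651

455, 362, 546, 500, 610, 530, 850, 651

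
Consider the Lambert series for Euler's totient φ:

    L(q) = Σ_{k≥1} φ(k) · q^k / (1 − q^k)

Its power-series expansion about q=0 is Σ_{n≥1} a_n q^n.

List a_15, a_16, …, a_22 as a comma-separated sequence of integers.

q^15  k|15↦φ(k): 1:1 3:2 5:4 15:8  a_15=15
[q^16] φ(16)=8,φ(8)=4,φ(4)=2,φ(2)=1,φ(1)=1 ⇒ 16
q^17  k|17↦φ(k): 1:1 17:16  a_17=17
[q^18] φ(1)=1,φ(2)=1,φ(3)=2,φ(6)=2,φ(9)=6,φ(18)=6 ⇒ 18
n=19: 19·1 1·19  φ→[18+1]=19
q^20  k|20↦φ(k): 1:1 2:1 4:2 5:4 10:4 20:8  a_20=20
[q^21] φ(21)=12,φ(7)=6,φ(3)=2,φ(1)=1 ⇒ 21
n=22: 1·22 2·11 11·2 22·1  φ→[1+1+10+10]=22

15, 16, 17, 18, 19, 20, 21, 22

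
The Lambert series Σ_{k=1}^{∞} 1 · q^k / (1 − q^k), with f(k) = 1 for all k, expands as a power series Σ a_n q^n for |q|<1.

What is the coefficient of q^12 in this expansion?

a_12 = 6

q^12  k|12↦f(k): 12:1 6:1 4:1 3:1 2:1 1:1  a_12=6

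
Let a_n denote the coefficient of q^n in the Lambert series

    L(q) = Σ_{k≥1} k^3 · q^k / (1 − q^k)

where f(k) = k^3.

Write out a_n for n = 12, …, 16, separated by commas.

2044, 2198, 3096, 3528, 4681

[q^12] f(12)=1728,f(6)=216,f(4)=64,f(3)=27,f(2)=8,f(1)=1 ⇒ 2044
d|13:{13,1}  Σf=2197+1=2198
[q^14] f(14)=2744,f(7)=343,f(2)=8,f(1)=1 ⇒ 3096
q^15  k|15↦f(k): 1:1 3:27 5:125 15:3375  a_15=3528
q^16  k|16↦f(k): 16:4096 8:512 4:64 2:8 1:1  a_16=4681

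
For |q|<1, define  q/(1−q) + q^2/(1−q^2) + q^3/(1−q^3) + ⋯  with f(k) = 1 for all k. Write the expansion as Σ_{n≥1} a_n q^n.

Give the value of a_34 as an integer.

a_34 = 4

d|34:{34,17,2,1}  Σf=1+1+1+1=4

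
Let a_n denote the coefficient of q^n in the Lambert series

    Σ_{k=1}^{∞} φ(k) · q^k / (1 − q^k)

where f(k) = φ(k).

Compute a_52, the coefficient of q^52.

d|52:{1,2,4,13,26,52}  Σφ=1+1+2+12+12+24=52

a_52 = 52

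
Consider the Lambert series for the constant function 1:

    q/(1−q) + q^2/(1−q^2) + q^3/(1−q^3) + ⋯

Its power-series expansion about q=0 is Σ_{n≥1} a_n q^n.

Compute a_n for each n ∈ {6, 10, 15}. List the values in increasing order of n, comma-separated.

4, 4, 4

q^6  k|6↦f(k): 1:1 2:1 3:1 6:1  a_6=4
n=10: 10·1 5·2 2·5 1·10  f→[1+1+1+1]=4
q^15  k|15↦f(k): 1:1 3:1 5:1 15:1  a_15=4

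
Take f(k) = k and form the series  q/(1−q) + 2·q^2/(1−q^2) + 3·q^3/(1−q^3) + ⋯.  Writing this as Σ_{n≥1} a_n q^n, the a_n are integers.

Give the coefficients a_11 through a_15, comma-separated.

[q^11] f(11)=11,f(1)=1 ⇒ 12
d|12:{1,2,3,4,6,12}  Σf=1+2+3+4+6+12=28
[q^13] f(13)=13,f(1)=1 ⇒ 14
[q^14] f(14)=14,f(7)=7,f(2)=2,f(1)=1 ⇒ 24
q^15  k|15↦f(k): 1:1 3:3 5:5 15:15  a_15=24

12, 28, 14, 24, 24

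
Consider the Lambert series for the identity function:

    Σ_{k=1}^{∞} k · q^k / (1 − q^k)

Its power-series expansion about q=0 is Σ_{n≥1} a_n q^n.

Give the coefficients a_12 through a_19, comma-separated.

n=12: 1·12 2·6 3·4 4·3 6·2 12·1  f→[1+2+3+4+6+12]=28
[q^13] f(13)=13,f(1)=1 ⇒ 14
q^14  k|14↦f(k): 1:1 2:2 7:7 14:14  a_14=24
[q^15] f(15)=15,f(5)=5,f(3)=3,f(1)=1 ⇒ 24
[q^16] f(1)=1,f(2)=2,f(4)=4,f(8)=8,f(16)=16 ⇒ 31
[q^17] f(1)=1,f(17)=17 ⇒ 18
q^18  k|18↦f(k): 18:18 9:9 6:6 3:3 2:2 1:1  a_18=39
[q^19] f(19)=19,f(1)=1 ⇒ 20

28, 14, 24, 24, 31, 18, 39, 20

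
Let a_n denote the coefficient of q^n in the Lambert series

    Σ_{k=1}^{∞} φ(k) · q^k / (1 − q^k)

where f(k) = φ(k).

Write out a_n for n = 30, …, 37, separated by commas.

n=30: 1·30 2·15 3·10 5·6 6·5 10·3 15·2 30·1  φ→[1+1+2+4+2+4+8+8]=30
q^31  k|31↦φ(k): 31:30 1:1  a_31=31
q^32  k|32↦φ(k): 32:16 16:8 8:4 4:2 2:1 1:1  a_32=32
d|33:{1,3,11,33}  Σφ=1+2+10+20=33
d|34:{1,2,17,34}  Σφ=1+1+16+16=34
[q^35] φ(1)=1,φ(5)=4,φ(7)=6,φ(35)=24 ⇒ 35
n=36: 1·36 2·18 3·12 4·9 6·6 9·4 12·3 18·2 36·1  φ→[1+1+2+2+2+6+4+6+12]=36
q^37  k|37↦φ(k): 37:36 1:1  a_37=37

30, 31, 32, 33, 34, 35, 36, 37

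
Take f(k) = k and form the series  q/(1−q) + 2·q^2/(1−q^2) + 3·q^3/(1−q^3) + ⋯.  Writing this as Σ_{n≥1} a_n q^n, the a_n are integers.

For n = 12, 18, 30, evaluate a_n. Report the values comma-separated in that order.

n=12: 1·12 2·6 3·4 4·3 6·2 12·1  f→[1+2+3+4+6+12]=28
n=18: 18·1 9·2 6·3 3·6 2·9 1·18  f→[18+9+6+3+2+1]=39
[q^30] f(1)=1,f(2)=2,f(3)=3,f(5)=5,f(6)=6,f(10)=10,f(15)=15,f(30)=30 ⇒ 72

28, 39, 72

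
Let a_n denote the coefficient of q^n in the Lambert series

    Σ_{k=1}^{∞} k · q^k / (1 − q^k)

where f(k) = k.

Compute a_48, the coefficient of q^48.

n=48: 1·48 2·24 3·16 4·12 6·8 8·6 12·4 16·3 24·2 48·1  f→[1+2+3+4+6+8+12+16+24+48]=124

a_48 = 124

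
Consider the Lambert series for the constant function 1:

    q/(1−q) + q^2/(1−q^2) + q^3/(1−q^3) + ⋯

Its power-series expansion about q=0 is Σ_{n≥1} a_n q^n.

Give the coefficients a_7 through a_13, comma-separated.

d|7:{1,7}  Σf=1+1=2
[q^8] f(8)=1,f(4)=1,f(2)=1,f(1)=1 ⇒ 4
d|9:{1,3,9}  Σf=1+1+1=3
[q^10] f(10)=1,f(5)=1,f(2)=1,f(1)=1 ⇒ 4
[q^11] f(11)=1,f(1)=1 ⇒ 2
[q^12] f(1)=1,f(2)=1,f(3)=1,f(4)=1,f(6)=1,f(12)=1 ⇒ 6
[q^13] f(13)=1,f(1)=1 ⇒ 2

2, 4, 3, 4, 2, 6, 2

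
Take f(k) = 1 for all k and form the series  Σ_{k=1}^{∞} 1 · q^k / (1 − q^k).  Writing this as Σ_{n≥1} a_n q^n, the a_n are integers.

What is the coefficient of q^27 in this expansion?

n=27: 27·1 9·3 3·9 1·27  f→[1+1+1+1]=4

a_27 = 4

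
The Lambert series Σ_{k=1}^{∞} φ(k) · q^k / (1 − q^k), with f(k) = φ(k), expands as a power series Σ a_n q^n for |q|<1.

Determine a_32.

d|32:{1,2,4,8,16,32}  Σφ=1+1+2+4+8+16=32

a_32 = 32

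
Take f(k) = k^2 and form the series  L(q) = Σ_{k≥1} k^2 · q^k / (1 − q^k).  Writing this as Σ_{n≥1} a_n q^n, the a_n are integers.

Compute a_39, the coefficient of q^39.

n=39: 1·39 3·13 13·3 39·1  f→[1+9+169+1521]=1700

a_39 = 1700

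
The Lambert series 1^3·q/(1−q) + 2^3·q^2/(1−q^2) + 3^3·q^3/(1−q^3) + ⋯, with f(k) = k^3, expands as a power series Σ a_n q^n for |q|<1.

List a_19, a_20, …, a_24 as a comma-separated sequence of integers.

d|19:{19,1}  Σf=6859+1=6860
n=20: 1·20 2·10 4·5 5·4 10·2 20·1  f→[1+8+64+125+1000+8000]=9198
n=21: 1·21 3·7 7·3 21·1  f→[1+27+343+9261]=9632
[q^22] f(22)=10648,f(11)=1331,f(2)=8,f(1)=1 ⇒ 11988
q^23  k|23↦f(k): 23:12167 1:1  a_23=12168
n=24: 24·1 12·2 8·3 6·4 4·6 3·8 2·12 1·24  f→[13824+1728+512+216+64+27+8+1]=16380

6860, 9198, 9632, 11988, 12168, 16380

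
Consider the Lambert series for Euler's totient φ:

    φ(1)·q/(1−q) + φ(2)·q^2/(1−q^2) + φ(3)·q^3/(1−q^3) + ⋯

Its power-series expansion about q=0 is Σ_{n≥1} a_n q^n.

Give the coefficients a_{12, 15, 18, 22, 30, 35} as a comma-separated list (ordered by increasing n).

q^12  k|12↦φ(k): 1:1 2:1 3:2 4:2 6:2 12:4  a_12=12
q^15  k|15↦φ(k): 15:8 5:4 3:2 1:1  a_15=15
[q^18] φ(1)=1,φ(2)=1,φ(3)=2,φ(6)=2,φ(9)=6,φ(18)=6 ⇒ 18
[q^22] φ(22)=10,φ(11)=10,φ(2)=1,φ(1)=1 ⇒ 22
q^30  k|30↦φ(k): 30:8 15:8 10:4 6:2 5:4 3:2 2:1 1:1  a_30=30
n=35: 35·1 7·5 5·7 1·35  φ→[24+6+4+1]=35

12, 15, 18, 22, 30, 35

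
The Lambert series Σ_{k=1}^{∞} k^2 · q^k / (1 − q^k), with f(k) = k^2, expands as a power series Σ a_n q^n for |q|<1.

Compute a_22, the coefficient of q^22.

a_22 = 610

q^22  k|22↦f(k): 22:484 11:121 2:4 1:1  a_22=610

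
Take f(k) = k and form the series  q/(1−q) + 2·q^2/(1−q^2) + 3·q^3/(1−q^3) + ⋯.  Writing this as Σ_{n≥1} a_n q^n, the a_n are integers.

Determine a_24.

a_24 = 60

n=24: 1·24 2·12 3·8 4·6 6·4 8·3 12·2 24·1  f→[1+2+3+4+6+8+12+24]=60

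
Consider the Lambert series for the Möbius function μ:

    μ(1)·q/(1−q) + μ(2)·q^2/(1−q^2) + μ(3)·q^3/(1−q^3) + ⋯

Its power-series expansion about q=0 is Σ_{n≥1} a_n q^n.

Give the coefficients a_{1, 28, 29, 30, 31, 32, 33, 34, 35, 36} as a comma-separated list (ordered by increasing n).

d|1:{1}  Σμ=1=1
[q^28] μ(28)=0,μ(14)=1,μ(7)=-1,μ(4)=0,μ(2)=-1,μ(1)=1 ⇒ 0
[q^29] μ(29)=-1,μ(1)=1 ⇒ 0
d|30:{1,2,3,5,6,10,15,30}  Σμ=1+(-1)+(-1)+(-1)+1+1+1+(-1)=0
d|31:{1,31}  Σμ=1+(-1)=0
d|32:{1,2,4,8,16,32}  Σμ=1+(-1)+0+0+0+0=0
d|33:{33,11,3,1}  Σμ=1+(-1)+(-1)+1=0
[q^34] μ(1)=1,μ(2)=-1,μ(17)=-1,μ(34)=1 ⇒ 0
q^35  k|35↦μ(k): 35:1 7:-1 5:-1 1:1  a_35=0
d|36:{1,2,3,4,6,9,12,18,36}  Σμ=1+(-1)+(-1)+0+1+0+0+0+0=0

1, 0, 0, 0, 0, 0, 0, 0, 0, 0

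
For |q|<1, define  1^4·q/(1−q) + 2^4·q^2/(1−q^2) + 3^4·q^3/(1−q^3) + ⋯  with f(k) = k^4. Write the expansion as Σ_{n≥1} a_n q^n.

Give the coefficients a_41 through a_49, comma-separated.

[q^41] f(1)=1,f(41)=2825761 ⇒ 2825762
d|42:{1,2,3,6,7,14,21,42}  Σf=1+16+81+1296+2401+38416+194481+3111696=3348388
[q^43] f(43)=3418801,f(1)=1 ⇒ 3418802
[q^44] f(1)=1,f(2)=16,f(4)=256,f(11)=14641,f(22)=234256,f(44)=3748096 ⇒ 3997266
d|45:{45,15,9,5,3,1}  Σf=4100625+50625+6561+625+81+1=4158518
q^46  k|46↦f(k): 1:1 2:16 23:279841 46:4477456  a_46=4757314
[q^47] f(1)=1,f(47)=4879681 ⇒ 4879682
d|48:{48,24,16,12,8,6,4,3,2,1}  Σf=5308416+331776+65536+20736+4096+1296+256+81+16+1=5732210
n=49: 1·49 7·7 49·1  f→[1+2401+5764801]=5767203

2825762, 3348388, 3418802, 3997266, 4158518, 4757314, 4879682, 5732210, 5767203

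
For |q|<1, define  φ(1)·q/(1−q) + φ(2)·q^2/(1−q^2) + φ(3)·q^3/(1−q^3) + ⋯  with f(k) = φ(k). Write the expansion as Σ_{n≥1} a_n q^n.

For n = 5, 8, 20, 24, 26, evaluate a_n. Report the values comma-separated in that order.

q^5  k|5↦φ(k): 5:4 1:1  a_5=5
[q^8] φ(8)=4,φ(4)=2,φ(2)=1,φ(1)=1 ⇒ 8
[q^20] φ(20)=8,φ(10)=4,φ(5)=4,φ(4)=2,φ(2)=1,φ(1)=1 ⇒ 20
[q^24] φ(1)=1,φ(2)=1,φ(3)=2,φ(4)=2,φ(6)=2,φ(8)=4,φ(12)=4,φ(24)=8 ⇒ 24
q^26  k|26↦φ(k): 26:12 13:12 2:1 1:1  a_26=26

5, 8, 20, 24, 26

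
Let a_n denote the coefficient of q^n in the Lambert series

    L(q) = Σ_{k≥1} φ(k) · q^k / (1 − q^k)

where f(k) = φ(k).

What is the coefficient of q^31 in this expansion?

q^31  k|31↦φ(k): 1:1 31:30  a_31=31

a_31 = 31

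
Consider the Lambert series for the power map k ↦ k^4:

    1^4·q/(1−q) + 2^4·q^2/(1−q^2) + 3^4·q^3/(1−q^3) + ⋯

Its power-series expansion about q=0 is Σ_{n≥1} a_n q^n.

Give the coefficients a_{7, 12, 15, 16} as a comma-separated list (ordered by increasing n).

2402, 22386, 51332, 69905

n=7: 1·7 7·1  f→[1+2401]=2402
q^12  k|12↦f(k): 12:20736 6:1296 4:256 3:81 2:16 1:1  a_12=22386
q^15  k|15↦f(k): 1:1 3:81 5:625 15:50625  a_15=51332
[q^16] f(16)=65536,f(8)=4096,f(4)=256,f(2)=16,f(1)=1 ⇒ 69905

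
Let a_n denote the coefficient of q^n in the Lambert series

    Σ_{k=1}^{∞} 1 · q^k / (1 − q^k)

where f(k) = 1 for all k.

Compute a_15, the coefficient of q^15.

n=15: 1·15 3·5 5·3 15·1  f→[1+1+1+1]=4

a_15 = 4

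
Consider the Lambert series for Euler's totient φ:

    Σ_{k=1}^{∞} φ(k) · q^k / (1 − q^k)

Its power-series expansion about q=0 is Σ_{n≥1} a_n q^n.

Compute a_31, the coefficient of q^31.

[q^31] φ(1)=1,φ(31)=30 ⇒ 31

a_31 = 31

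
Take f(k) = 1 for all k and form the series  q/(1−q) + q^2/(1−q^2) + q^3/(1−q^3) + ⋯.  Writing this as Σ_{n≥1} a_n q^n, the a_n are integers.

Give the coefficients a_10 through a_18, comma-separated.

4, 2, 6, 2, 4, 4, 5, 2, 6

n=10: 10·1 5·2 2·5 1·10  f→[1+1+1+1]=4
[q^11] f(1)=1,f(11)=1 ⇒ 2
n=12: 12·1 6·2 4·3 3·4 2·6 1·12  f→[1+1+1+1+1+1]=6
q^13  k|13↦f(k): 1:1 13:1  a_13=2
q^14  k|14↦f(k): 14:1 7:1 2:1 1:1  a_14=4
d|15:{15,5,3,1}  Σf=1+1+1+1=4
[q^16] f(16)=1,f(8)=1,f(4)=1,f(2)=1,f(1)=1 ⇒ 5
d|17:{17,1}  Σf=1+1=2
n=18: 18·1 9·2 6·3 3·6 2·9 1·18  f→[1+1+1+1+1+1]=6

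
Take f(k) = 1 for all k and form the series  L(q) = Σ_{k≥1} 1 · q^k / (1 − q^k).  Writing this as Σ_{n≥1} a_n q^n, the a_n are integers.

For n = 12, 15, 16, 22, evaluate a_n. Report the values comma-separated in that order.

6, 4, 5, 4

n=12: 12·1 6·2 4·3 3·4 2·6 1·12  f→[1+1+1+1+1+1]=6
q^15  k|15↦f(k): 15:1 5:1 3:1 1:1  a_15=4
q^16  k|16↦f(k): 16:1 8:1 4:1 2:1 1:1  a_16=5
d|22:{1,2,11,22}  Σf=1+1+1+1=4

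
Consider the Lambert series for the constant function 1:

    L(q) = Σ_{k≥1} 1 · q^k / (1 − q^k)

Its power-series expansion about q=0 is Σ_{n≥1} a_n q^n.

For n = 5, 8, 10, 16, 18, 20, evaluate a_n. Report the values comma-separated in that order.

2, 4, 4, 5, 6, 6

[q^5] f(1)=1,f(5)=1 ⇒ 2
q^8  k|8↦f(k): 8:1 4:1 2:1 1:1  a_8=4
d|10:{1,2,5,10}  Σf=1+1+1+1=4
q^16  k|16↦f(k): 16:1 8:1 4:1 2:1 1:1  a_16=5
n=18: 1·18 2·9 3·6 6·3 9·2 18·1  f→[1+1+1+1+1+1]=6
[q^20] f(20)=1,f(10)=1,f(5)=1,f(4)=1,f(2)=1,f(1)=1 ⇒ 6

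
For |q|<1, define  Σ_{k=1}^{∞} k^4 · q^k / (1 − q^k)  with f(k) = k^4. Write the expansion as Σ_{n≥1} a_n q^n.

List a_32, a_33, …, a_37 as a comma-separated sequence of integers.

n=32: 1·32 2·16 4·8 8·4 16·2 32·1  f→[1+16+256+4096+65536+1048576]=1118481
n=33: 1·33 3·11 11·3 33·1  f→[1+81+14641+1185921]=1200644
d|34:{1,2,17,34}  Σf=1+16+83521+1336336=1419874
d|35:{35,7,5,1}  Σf=1500625+2401+625+1=1503652
q^36  k|36↦f(k): 1:1 2:16 3:81 4:256 6:1296 9:6561 12:20736 18:104976 36:1679616  a_36=1813539
d|37:{1,37}  Σf=1+1874161=1874162

1118481, 1200644, 1419874, 1503652, 1813539, 1874162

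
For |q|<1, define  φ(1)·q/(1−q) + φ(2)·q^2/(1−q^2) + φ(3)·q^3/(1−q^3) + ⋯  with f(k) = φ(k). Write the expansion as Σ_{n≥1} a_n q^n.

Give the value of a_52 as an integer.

q^52  k|52↦φ(k): 1:1 2:1 4:2 13:12 26:12 52:24  a_52=52

a_52 = 52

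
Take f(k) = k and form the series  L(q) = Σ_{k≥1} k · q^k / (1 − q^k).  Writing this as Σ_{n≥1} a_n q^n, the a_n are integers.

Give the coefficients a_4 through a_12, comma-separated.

d|4:{4,2,1}  Σf=4+2+1=7
q^5  k|5↦f(k): 5:5 1:1  a_5=6
n=6: 6·1 3·2 2·3 1·6  f→[6+3+2+1]=12
q^7  k|7↦f(k): 7:7 1:1  a_7=8
[q^8] f(1)=1,f(2)=2,f(4)=4,f(8)=8 ⇒ 15
[q^9] f(1)=1,f(3)=3,f(9)=9 ⇒ 13
q^10  k|10↦f(k): 1:1 2:2 5:5 10:10  a_10=18
d|11:{11,1}  Σf=11+1=12
d|12:{1,2,3,4,6,12}  Σf=1+2+3+4+6+12=28

7, 6, 12, 8, 15, 13, 18, 12, 28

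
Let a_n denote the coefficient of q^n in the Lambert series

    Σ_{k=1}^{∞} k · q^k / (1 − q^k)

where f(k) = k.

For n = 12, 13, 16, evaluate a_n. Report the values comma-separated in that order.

28, 14, 31

q^12  k|12↦f(k): 1:1 2:2 3:3 4:4 6:6 12:12  a_12=28
n=13: 1·13 13·1  f→[1+13]=14
d|16:{1,2,4,8,16}  Σf=1+2+4+8+16=31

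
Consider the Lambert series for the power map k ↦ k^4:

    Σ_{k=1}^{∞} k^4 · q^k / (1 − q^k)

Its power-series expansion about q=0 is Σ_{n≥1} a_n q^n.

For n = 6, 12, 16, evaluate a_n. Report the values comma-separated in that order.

q^6  k|6↦f(k): 1:1 2:16 3:81 6:1296  a_6=1394
n=12: 1·12 2·6 3·4 4·3 6·2 12·1  f→[1+16+81+256+1296+20736]=22386
n=16: 16·1 8·2 4·4 2·8 1·16  f→[65536+4096+256+16+1]=69905

1394, 22386, 69905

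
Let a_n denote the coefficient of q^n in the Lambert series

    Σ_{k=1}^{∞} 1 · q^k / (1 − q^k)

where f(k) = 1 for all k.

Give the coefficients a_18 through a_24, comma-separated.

[q^18] f(1)=1,f(2)=1,f(3)=1,f(6)=1,f(9)=1,f(18)=1 ⇒ 6
q^19  k|19↦f(k): 1:1 19:1  a_19=2
n=20: 1·20 2·10 4·5 5·4 10·2 20·1  f→[1+1+1+1+1+1]=6
[q^21] f(21)=1,f(7)=1,f(3)=1,f(1)=1 ⇒ 4
[q^22] f(22)=1,f(11)=1,f(2)=1,f(1)=1 ⇒ 4
n=23: 1·23 23·1  f→[1+1]=2
[q^24] f(1)=1,f(2)=1,f(3)=1,f(4)=1,f(6)=1,f(8)=1,f(12)=1,f(24)=1 ⇒ 8

6, 2, 6, 4, 4, 2, 8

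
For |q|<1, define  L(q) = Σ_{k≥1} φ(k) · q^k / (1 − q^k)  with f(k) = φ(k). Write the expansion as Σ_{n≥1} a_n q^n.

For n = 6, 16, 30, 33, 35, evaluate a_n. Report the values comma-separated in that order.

d|6:{6,3,2,1}  Σφ=2+2+1+1=6
d|16:{16,8,4,2,1}  Σφ=8+4+2+1+1=16
[q^30] φ(30)=8,φ(15)=8,φ(10)=4,φ(6)=2,φ(5)=4,φ(3)=2,φ(2)=1,φ(1)=1 ⇒ 30
n=33: 1·33 3·11 11·3 33·1  φ→[1+2+10+20]=33
n=35: 1·35 5·7 7·5 35·1  φ→[1+4+6+24]=35

6, 16, 30, 33, 35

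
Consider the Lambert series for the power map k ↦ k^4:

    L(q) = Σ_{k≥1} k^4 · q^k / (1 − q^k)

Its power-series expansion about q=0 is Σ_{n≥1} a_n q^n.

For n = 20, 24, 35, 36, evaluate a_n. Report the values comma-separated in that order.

q^20  k|20↦f(k): 20:160000 10:10000 5:625 4:256 2:16 1:1  a_20=170898
q^24  k|24↦f(k): 24:331776 12:20736 8:4096 6:1296 4:256 3:81 2:16 1:1  a_24=358258
d|35:{35,7,5,1}  Σf=1500625+2401+625+1=1503652
n=36: 1·36 2·18 3·12 4·9 6·6 9·4 12·3 18·2 36·1  f→[1+16+81+256+1296+6561+20736+104976+1679616]=1813539

170898, 358258, 1503652, 1813539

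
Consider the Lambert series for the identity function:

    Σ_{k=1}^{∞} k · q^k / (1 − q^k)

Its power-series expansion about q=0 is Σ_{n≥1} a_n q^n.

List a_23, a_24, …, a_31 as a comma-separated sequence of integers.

q^23  k|23↦f(k): 1:1 23:23  a_23=24
d|24:{24,12,8,6,4,3,2,1}  Σf=24+12+8+6+4+3+2+1=60
[q^25] f(1)=1,f(5)=5,f(25)=25 ⇒ 31
d|26:{1,2,13,26}  Σf=1+2+13+26=42
q^27  k|27↦f(k): 1:1 3:3 9:9 27:27  a_27=40
n=28: 1·28 2·14 4·7 7·4 14·2 28·1  f→[1+2+4+7+14+28]=56
[q^29] f(29)=29,f(1)=1 ⇒ 30
q^30  k|30↦f(k): 30:30 15:15 10:10 6:6 5:5 3:3 2:2 1:1  a_30=72
q^31  k|31↦f(k): 31:31 1:1  a_31=32

24, 60, 31, 42, 40, 56, 30, 72, 32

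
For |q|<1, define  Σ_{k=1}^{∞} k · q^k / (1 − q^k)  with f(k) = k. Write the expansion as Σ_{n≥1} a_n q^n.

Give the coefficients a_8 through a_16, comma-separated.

d|8:{1,2,4,8}  Σf=1+2+4+8=15
n=9: 9·1 3·3 1·9  f→[9+3+1]=13
[q^10] f(1)=1,f(2)=2,f(5)=5,f(10)=10 ⇒ 18
n=11: 11·1 1·11  f→[11+1]=12
d|12:{1,2,3,4,6,12}  Σf=1+2+3+4+6+12=28
d|13:{13,1}  Σf=13+1=14
n=14: 1·14 2·7 7·2 14·1  f→[1+2+7+14]=24
d|15:{15,5,3,1}  Σf=15+5+3+1=24
d|16:{16,8,4,2,1}  Σf=16+8+4+2+1=31

15, 13, 18, 12, 28, 14, 24, 24, 31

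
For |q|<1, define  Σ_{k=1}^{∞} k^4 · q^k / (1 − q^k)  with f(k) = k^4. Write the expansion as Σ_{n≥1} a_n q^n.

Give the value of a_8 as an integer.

[q^8] f(8)=4096,f(4)=256,f(2)=16,f(1)=1 ⇒ 4369

a_8 = 4369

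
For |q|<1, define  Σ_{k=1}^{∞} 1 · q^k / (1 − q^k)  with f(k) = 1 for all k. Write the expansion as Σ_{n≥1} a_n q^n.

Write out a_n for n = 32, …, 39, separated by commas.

6, 4, 4, 4, 9, 2, 4, 4

d|32:{32,16,8,4,2,1}  Σf=1+1+1+1+1+1=6
n=33: 33·1 11·3 3·11 1·33  f→[1+1+1+1]=4
n=34: 1·34 2·17 17·2 34·1  f→[1+1+1+1]=4
n=35: 35·1 7·5 5·7 1·35  f→[1+1+1+1]=4
[q^36] f(36)=1,f(18)=1,f(12)=1,f(9)=1,f(6)=1,f(4)=1,f(3)=1,f(2)=1,f(1)=1 ⇒ 9
n=37: 37·1 1·37  f→[1+1]=2
[q^38] f(1)=1,f(2)=1,f(19)=1,f(38)=1 ⇒ 4
d|39:{1,3,13,39}  Σf=1+1+1+1=4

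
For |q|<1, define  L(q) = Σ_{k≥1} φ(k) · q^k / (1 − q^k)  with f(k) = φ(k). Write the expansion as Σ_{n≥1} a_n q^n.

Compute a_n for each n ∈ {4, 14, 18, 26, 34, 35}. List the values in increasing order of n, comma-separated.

[q^4] φ(1)=1,φ(2)=1,φ(4)=2 ⇒ 4
[q^14] φ(14)=6,φ(7)=6,φ(2)=1,φ(1)=1 ⇒ 14
n=18: 1·18 2·9 3·6 6·3 9·2 18·1  φ→[1+1+2+2+6+6]=18
d|26:{1,2,13,26}  Σφ=1+1+12+12=26
[q^34] φ(34)=16,φ(17)=16,φ(2)=1,φ(1)=1 ⇒ 34
q^35  k|35↦φ(k): 1:1 5:4 7:6 35:24  a_35=35

4, 14, 18, 26, 34, 35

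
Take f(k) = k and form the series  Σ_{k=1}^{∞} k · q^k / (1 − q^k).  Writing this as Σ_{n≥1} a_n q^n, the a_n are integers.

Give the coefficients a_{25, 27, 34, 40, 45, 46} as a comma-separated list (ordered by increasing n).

31, 40, 54, 90, 78, 72

d|25:{1,5,25}  Σf=1+5+25=31
n=27: 27·1 9·3 3·9 1·27  f→[27+9+3+1]=40
d|34:{1,2,17,34}  Σf=1+2+17+34=54
q^40  k|40↦f(k): 40:40 20:20 10:10 8:8 5:5 4:4 2:2 1:1  a_40=90
[q^45] f(1)=1,f(3)=3,f(5)=5,f(9)=9,f(15)=15,f(45)=45 ⇒ 78
n=46: 46·1 23·2 2·23 1·46  f→[46+23+2+1]=72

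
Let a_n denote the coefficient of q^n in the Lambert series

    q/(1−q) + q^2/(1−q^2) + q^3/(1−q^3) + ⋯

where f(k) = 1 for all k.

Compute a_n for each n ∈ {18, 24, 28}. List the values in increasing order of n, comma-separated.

6, 8, 6

[q^18] f(18)=1,f(9)=1,f(6)=1,f(3)=1,f(2)=1,f(1)=1 ⇒ 6
[q^24] f(24)=1,f(12)=1,f(8)=1,f(6)=1,f(4)=1,f(3)=1,f(2)=1,f(1)=1 ⇒ 8
n=28: 28·1 14·2 7·4 4·7 2·14 1·28  f→[1+1+1+1+1+1]=6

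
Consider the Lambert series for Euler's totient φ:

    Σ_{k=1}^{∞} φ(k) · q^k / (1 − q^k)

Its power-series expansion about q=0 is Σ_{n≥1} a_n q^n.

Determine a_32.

q^32  k|32↦φ(k): 1:1 2:1 4:2 8:4 16:8 32:16  a_32=32

a_32 = 32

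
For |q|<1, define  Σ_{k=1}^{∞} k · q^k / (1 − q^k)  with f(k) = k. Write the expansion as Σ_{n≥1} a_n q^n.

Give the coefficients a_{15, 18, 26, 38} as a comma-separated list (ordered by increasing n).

q^15  k|15↦f(k): 15:15 5:5 3:3 1:1  a_15=24
n=18: 1·18 2·9 3·6 6·3 9·2 18·1  f→[1+2+3+6+9+18]=39
q^26  k|26↦f(k): 26:26 13:13 2:2 1:1  a_26=42
q^38  k|38↦f(k): 38:38 19:19 2:2 1:1  a_38=60

24, 39, 42, 60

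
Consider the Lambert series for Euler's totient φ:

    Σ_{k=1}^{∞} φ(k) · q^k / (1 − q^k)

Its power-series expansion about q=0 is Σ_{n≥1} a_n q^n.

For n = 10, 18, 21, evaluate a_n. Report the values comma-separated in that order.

q^10  k|10↦φ(k): 1:1 2:1 5:4 10:4  a_10=10
q^18  k|18↦φ(k): 18:6 9:6 6:2 3:2 2:1 1:1  a_18=18
q^21  k|21↦φ(k): 21:12 7:6 3:2 1:1  a_21=21

10, 18, 21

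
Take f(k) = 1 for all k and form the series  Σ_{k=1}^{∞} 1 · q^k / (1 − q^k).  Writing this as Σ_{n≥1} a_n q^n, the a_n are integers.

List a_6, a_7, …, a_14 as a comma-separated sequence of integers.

4, 2, 4, 3, 4, 2, 6, 2, 4

q^6  k|6↦f(k): 6:1 3:1 2:1 1:1  a_6=4
n=7: 1·7 7·1  f→[1+1]=2
q^8  k|8↦f(k): 1:1 2:1 4:1 8:1  a_8=4
d|9:{1,3,9}  Σf=1+1+1=3
d|10:{1,2,5,10}  Σf=1+1+1+1=4
n=11: 1·11 11·1  f→[1+1]=2
q^12  k|12↦f(k): 1:1 2:1 3:1 4:1 6:1 12:1  a_12=6
n=13: 13·1 1·13  f→[1+1]=2
q^14  k|14↦f(k): 14:1 7:1 2:1 1:1  a_14=4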